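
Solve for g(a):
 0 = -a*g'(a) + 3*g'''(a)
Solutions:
 g(a) = C1 + Integral(C2*airyai(3^(2/3)*a/3) + C3*airybi(3^(2/3)*a/3), a)


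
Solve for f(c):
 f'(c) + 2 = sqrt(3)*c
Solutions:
 f(c) = C1 + sqrt(3)*c^2/2 - 2*c


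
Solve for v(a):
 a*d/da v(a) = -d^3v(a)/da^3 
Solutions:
 v(a) = C1 + Integral(C2*airyai(-a) + C3*airybi(-a), a)


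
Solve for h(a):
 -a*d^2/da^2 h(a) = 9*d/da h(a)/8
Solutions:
 h(a) = C1 + C2/a^(1/8)


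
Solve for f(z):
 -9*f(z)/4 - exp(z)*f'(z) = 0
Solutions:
 f(z) = C1*exp(9*exp(-z)/4)


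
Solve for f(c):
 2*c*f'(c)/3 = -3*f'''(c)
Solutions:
 f(c) = C1 + Integral(C2*airyai(-6^(1/3)*c/3) + C3*airybi(-6^(1/3)*c/3), c)


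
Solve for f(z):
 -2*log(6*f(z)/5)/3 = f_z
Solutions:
 -3*Integral(1/(-log(_y) - log(6) + log(5)), (_y, f(z)))/2 = C1 - z


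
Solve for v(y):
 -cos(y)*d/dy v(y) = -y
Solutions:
 v(y) = C1 + Integral(y/cos(y), y)


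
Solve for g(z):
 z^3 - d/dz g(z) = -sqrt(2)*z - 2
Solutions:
 g(z) = C1 + z^4/4 + sqrt(2)*z^2/2 + 2*z


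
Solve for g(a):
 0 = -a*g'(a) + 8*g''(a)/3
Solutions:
 g(a) = C1 + C2*erfi(sqrt(3)*a/4)


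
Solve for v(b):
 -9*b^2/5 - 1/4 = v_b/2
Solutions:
 v(b) = C1 - 6*b^3/5 - b/2


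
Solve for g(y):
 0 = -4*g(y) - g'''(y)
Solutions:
 g(y) = C3*exp(-2^(2/3)*y) + (C1*sin(2^(2/3)*sqrt(3)*y/2) + C2*cos(2^(2/3)*sqrt(3)*y/2))*exp(2^(2/3)*y/2)


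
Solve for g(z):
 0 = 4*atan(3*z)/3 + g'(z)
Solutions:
 g(z) = C1 - 4*z*atan(3*z)/3 + 2*log(9*z^2 + 1)/9


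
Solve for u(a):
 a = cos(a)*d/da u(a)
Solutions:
 u(a) = C1 + Integral(a/cos(a), a)


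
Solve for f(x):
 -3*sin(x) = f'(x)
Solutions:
 f(x) = C1 + 3*cos(x)


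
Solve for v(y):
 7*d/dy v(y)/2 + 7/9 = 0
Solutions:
 v(y) = C1 - 2*y/9


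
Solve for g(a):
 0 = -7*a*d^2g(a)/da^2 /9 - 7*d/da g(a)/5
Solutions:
 g(a) = C1 + C2/a^(4/5)


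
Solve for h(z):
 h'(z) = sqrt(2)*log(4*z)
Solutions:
 h(z) = C1 + sqrt(2)*z*log(z) - sqrt(2)*z + 2*sqrt(2)*z*log(2)


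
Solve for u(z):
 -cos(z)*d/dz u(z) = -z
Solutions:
 u(z) = C1 + Integral(z/cos(z), z)


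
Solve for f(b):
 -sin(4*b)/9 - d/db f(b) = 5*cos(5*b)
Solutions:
 f(b) = C1 - sin(5*b) + cos(4*b)/36


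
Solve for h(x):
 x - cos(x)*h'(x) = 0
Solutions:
 h(x) = C1 + Integral(x/cos(x), x)


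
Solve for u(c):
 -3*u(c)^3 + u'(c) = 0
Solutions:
 u(c) = -sqrt(2)*sqrt(-1/(C1 + 3*c))/2
 u(c) = sqrt(2)*sqrt(-1/(C1 + 3*c))/2


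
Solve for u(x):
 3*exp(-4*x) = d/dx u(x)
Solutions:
 u(x) = C1 - 3*exp(-4*x)/4


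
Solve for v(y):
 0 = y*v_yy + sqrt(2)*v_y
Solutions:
 v(y) = C1 + C2*y^(1 - sqrt(2))


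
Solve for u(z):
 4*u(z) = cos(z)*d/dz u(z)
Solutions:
 u(z) = C1*(sin(z)^2 + 2*sin(z) + 1)/(sin(z)^2 - 2*sin(z) + 1)


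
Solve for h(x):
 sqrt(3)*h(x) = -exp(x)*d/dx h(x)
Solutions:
 h(x) = C1*exp(sqrt(3)*exp(-x))


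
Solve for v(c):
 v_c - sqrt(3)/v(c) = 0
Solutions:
 v(c) = -sqrt(C1 + 2*sqrt(3)*c)
 v(c) = sqrt(C1 + 2*sqrt(3)*c)


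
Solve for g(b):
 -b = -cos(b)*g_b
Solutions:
 g(b) = C1 + Integral(b/cos(b), b)


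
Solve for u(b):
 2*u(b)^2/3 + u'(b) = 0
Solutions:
 u(b) = 3/(C1 + 2*b)


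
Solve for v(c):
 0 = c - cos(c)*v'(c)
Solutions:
 v(c) = C1 + Integral(c/cos(c), c)


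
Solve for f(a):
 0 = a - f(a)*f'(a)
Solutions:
 f(a) = -sqrt(C1 + a^2)
 f(a) = sqrt(C1 + a^2)


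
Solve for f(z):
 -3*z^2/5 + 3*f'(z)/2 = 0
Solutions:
 f(z) = C1 + 2*z^3/15


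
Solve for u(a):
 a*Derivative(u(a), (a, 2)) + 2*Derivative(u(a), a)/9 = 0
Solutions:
 u(a) = C1 + C2*a^(7/9)


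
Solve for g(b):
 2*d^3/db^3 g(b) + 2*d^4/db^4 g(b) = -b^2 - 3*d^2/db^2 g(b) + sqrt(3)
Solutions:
 g(b) = C1 + C2*b - b^4/36 + 2*b^3/27 + b^2*(4 + 9*sqrt(3))/54 + (C3*sin(sqrt(5)*b/2) + C4*cos(sqrt(5)*b/2))*exp(-b/2)


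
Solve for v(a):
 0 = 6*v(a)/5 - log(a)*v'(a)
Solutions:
 v(a) = C1*exp(6*li(a)/5)


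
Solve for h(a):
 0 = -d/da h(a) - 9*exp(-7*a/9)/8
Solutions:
 h(a) = C1 + 81*exp(-7*a/9)/56


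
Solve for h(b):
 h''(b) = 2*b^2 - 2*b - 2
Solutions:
 h(b) = C1 + C2*b + b^4/6 - b^3/3 - b^2


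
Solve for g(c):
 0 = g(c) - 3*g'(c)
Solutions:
 g(c) = C1*exp(c/3)


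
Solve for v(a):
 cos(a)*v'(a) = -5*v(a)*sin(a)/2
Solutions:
 v(a) = C1*cos(a)^(5/2)


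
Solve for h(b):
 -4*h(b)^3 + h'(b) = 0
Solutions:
 h(b) = -sqrt(2)*sqrt(-1/(C1 + 4*b))/2
 h(b) = sqrt(2)*sqrt(-1/(C1 + 4*b))/2


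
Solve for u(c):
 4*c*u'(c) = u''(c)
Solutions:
 u(c) = C1 + C2*erfi(sqrt(2)*c)


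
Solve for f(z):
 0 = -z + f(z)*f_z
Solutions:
 f(z) = -sqrt(C1 + z^2)
 f(z) = sqrt(C1 + z^2)


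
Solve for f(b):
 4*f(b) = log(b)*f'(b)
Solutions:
 f(b) = C1*exp(4*li(b))


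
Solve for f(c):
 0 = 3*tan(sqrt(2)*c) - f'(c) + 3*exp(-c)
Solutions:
 f(c) = C1 + 3*sqrt(2)*log(tan(sqrt(2)*c)^2 + 1)/4 - 3*exp(-c)


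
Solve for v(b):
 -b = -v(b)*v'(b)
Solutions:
 v(b) = -sqrt(C1 + b^2)
 v(b) = sqrt(C1 + b^2)


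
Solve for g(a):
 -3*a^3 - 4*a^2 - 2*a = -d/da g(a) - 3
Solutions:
 g(a) = C1 + 3*a^4/4 + 4*a^3/3 + a^2 - 3*a


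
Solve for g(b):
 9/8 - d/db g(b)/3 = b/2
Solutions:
 g(b) = C1 - 3*b^2/4 + 27*b/8


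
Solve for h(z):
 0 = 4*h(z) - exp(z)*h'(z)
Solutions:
 h(z) = C1*exp(-4*exp(-z))


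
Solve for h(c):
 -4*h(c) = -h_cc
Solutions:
 h(c) = C1*exp(-2*c) + C2*exp(2*c)


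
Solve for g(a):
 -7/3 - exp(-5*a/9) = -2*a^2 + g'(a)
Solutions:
 g(a) = C1 + 2*a^3/3 - 7*a/3 + 9*exp(-5*a/9)/5


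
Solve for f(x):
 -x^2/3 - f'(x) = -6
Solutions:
 f(x) = C1 - x^3/9 + 6*x


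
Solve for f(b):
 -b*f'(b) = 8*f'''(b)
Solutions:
 f(b) = C1 + Integral(C2*airyai(-b/2) + C3*airybi(-b/2), b)


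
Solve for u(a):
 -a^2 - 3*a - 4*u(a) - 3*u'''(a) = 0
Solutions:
 u(a) = C3*exp(-6^(2/3)*a/3) - a^2/4 - 3*a/4 + (C1*sin(2^(2/3)*3^(1/6)*a/2) + C2*cos(2^(2/3)*3^(1/6)*a/2))*exp(6^(2/3)*a/6)


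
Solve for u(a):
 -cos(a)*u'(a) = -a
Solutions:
 u(a) = C1 + Integral(a/cos(a), a)


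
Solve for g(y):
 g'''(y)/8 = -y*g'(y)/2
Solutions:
 g(y) = C1 + Integral(C2*airyai(-2^(2/3)*y) + C3*airybi(-2^(2/3)*y), y)


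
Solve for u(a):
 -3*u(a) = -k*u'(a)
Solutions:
 u(a) = C1*exp(3*a/k)


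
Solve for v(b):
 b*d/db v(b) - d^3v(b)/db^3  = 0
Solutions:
 v(b) = C1 + Integral(C2*airyai(b) + C3*airybi(b), b)


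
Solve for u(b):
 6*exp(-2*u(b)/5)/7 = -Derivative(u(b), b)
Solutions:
 u(b) = 5*log(-sqrt(C1 - 6*b)) - 5*log(35) + 5*log(70)/2
 u(b) = 5*log(C1 - 6*b)/2 - 5*log(35) + 5*log(70)/2


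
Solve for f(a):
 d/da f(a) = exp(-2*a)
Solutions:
 f(a) = C1 - exp(-2*a)/2


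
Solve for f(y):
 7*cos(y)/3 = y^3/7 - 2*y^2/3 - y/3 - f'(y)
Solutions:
 f(y) = C1 + y^4/28 - 2*y^3/9 - y^2/6 - 7*sin(y)/3


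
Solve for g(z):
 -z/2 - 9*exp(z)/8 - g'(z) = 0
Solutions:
 g(z) = C1 - z^2/4 - 9*exp(z)/8


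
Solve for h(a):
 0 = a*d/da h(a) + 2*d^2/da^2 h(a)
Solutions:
 h(a) = C1 + C2*erf(a/2)


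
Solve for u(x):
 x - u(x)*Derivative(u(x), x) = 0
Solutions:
 u(x) = -sqrt(C1 + x^2)
 u(x) = sqrt(C1 + x^2)


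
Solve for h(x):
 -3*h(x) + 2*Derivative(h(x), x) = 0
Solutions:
 h(x) = C1*exp(3*x/2)


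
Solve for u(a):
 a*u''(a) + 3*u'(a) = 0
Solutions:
 u(a) = C1 + C2/a^2


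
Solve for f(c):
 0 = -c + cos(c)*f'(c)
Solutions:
 f(c) = C1 + Integral(c/cos(c), c)


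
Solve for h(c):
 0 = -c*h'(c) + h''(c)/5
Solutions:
 h(c) = C1 + C2*erfi(sqrt(10)*c/2)


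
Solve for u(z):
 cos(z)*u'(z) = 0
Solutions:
 u(z) = C1


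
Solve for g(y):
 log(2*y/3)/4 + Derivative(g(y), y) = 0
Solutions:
 g(y) = C1 - y*log(y)/4 - y*log(2)/4 + y/4 + y*log(3)/4


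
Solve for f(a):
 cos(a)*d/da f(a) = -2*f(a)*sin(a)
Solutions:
 f(a) = C1*cos(a)^2


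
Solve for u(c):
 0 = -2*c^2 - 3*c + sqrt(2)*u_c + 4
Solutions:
 u(c) = C1 + sqrt(2)*c^3/3 + 3*sqrt(2)*c^2/4 - 2*sqrt(2)*c


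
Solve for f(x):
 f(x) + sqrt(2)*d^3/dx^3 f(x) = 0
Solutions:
 f(x) = C3*exp(-2^(5/6)*x/2) + (C1*sin(2^(5/6)*sqrt(3)*x/4) + C2*cos(2^(5/6)*sqrt(3)*x/4))*exp(2^(5/6)*x/4)


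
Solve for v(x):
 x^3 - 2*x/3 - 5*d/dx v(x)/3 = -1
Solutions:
 v(x) = C1 + 3*x^4/20 - x^2/5 + 3*x/5


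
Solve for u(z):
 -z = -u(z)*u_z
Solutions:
 u(z) = -sqrt(C1 + z^2)
 u(z) = sqrt(C1 + z^2)


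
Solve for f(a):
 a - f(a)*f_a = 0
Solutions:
 f(a) = -sqrt(C1 + a^2)
 f(a) = sqrt(C1 + a^2)


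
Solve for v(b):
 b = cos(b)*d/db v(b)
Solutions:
 v(b) = C1 + Integral(b/cos(b), b)


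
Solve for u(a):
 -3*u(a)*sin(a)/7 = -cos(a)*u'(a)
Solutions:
 u(a) = C1/cos(a)^(3/7)


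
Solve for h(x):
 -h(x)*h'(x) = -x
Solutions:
 h(x) = -sqrt(C1 + x^2)
 h(x) = sqrt(C1 + x^2)


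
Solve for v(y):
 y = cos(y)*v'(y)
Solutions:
 v(y) = C1 + Integral(y/cos(y), y)


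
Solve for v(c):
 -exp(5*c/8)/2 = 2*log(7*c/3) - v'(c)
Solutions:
 v(c) = C1 + 2*c*log(c) + 2*c*(-log(3) - 1 + log(7)) + 4*exp(5*c/8)/5


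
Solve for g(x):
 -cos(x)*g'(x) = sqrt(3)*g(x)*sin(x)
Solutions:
 g(x) = C1*cos(x)^(sqrt(3))


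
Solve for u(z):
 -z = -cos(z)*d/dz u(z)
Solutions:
 u(z) = C1 + Integral(z/cos(z), z)


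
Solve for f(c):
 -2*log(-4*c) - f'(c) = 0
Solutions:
 f(c) = C1 - 2*c*log(-c) + 2*c*(1 - 2*log(2))


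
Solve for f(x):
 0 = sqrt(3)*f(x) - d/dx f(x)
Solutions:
 f(x) = C1*exp(sqrt(3)*x)


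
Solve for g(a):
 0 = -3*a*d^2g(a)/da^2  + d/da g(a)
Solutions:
 g(a) = C1 + C2*a^(4/3)


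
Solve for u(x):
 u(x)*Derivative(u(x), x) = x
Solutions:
 u(x) = -sqrt(C1 + x^2)
 u(x) = sqrt(C1 + x^2)


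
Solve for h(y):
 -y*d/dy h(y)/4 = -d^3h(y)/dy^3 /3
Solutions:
 h(y) = C1 + Integral(C2*airyai(6^(1/3)*y/2) + C3*airybi(6^(1/3)*y/2), y)


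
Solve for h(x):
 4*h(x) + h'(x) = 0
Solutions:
 h(x) = C1*exp(-4*x)


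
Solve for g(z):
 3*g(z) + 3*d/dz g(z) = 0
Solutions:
 g(z) = C1*exp(-z)


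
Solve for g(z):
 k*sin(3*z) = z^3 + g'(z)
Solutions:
 g(z) = C1 - k*cos(3*z)/3 - z^4/4


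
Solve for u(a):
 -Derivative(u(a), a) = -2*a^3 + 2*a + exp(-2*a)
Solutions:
 u(a) = C1 + a^4/2 - a^2 + exp(-2*a)/2


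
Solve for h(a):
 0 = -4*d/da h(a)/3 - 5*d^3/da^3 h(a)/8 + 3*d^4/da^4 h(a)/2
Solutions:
 h(a) = C1 + C2*exp(a*(-(144*sqrt(20986) + 20861)^(1/3) - 25/(144*sqrt(20986) + 20861)^(1/3) + 10)/72)*sin(sqrt(3)*a*(-(144*sqrt(20986) + 20861)^(1/3) + 25/(144*sqrt(20986) + 20861)^(1/3))/72) + C3*exp(a*(-(144*sqrt(20986) + 20861)^(1/3) - 25/(144*sqrt(20986) + 20861)^(1/3) + 10)/72)*cos(sqrt(3)*a*(-(144*sqrt(20986) + 20861)^(1/3) + 25/(144*sqrt(20986) + 20861)^(1/3))/72) + C4*exp(a*(25/(144*sqrt(20986) + 20861)^(1/3) + 5 + (144*sqrt(20986) + 20861)^(1/3))/36)


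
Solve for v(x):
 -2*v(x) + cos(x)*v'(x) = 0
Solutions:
 v(x) = C1*(sin(x) + 1)/(sin(x) - 1)


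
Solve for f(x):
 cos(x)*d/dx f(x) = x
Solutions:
 f(x) = C1 + Integral(x/cos(x), x)


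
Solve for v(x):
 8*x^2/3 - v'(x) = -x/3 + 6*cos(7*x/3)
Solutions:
 v(x) = C1 + 8*x^3/9 + x^2/6 - 18*sin(7*x/3)/7


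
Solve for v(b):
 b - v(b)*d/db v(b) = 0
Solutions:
 v(b) = -sqrt(C1 + b^2)
 v(b) = sqrt(C1 + b^2)


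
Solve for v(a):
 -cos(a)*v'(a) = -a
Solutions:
 v(a) = C1 + Integral(a/cos(a), a)


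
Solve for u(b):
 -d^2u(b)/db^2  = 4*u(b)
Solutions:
 u(b) = C1*sin(2*b) + C2*cos(2*b)


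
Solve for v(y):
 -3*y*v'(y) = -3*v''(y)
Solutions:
 v(y) = C1 + C2*erfi(sqrt(2)*y/2)


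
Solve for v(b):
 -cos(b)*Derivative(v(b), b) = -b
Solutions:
 v(b) = C1 + Integral(b/cos(b), b)


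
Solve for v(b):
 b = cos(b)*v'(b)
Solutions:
 v(b) = C1 + Integral(b/cos(b), b)


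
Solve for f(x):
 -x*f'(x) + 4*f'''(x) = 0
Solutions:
 f(x) = C1 + Integral(C2*airyai(2^(1/3)*x/2) + C3*airybi(2^(1/3)*x/2), x)


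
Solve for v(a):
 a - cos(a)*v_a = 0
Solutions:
 v(a) = C1 + Integral(a/cos(a), a)


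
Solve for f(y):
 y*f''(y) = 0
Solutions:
 f(y) = C1 + C2*y


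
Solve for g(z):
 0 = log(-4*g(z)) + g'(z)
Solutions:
 Integral(1/(log(-_y) + 2*log(2)), (_y, g(z))) = C1 - z


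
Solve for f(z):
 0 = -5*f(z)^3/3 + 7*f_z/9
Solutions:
 f(z) = -sqrt(14)*sqrt(-1/(C1 + 15*z))/2
 f(z) = sqrt(14)*sqrt(-1/(C1 + 15*z))/2


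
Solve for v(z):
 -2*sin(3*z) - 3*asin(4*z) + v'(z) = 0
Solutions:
 v(z) = C1 + 3*z*asin(4*z) + 3*sqrt(1 - 16*z^2)/4 - 2*cos(3*z)/3


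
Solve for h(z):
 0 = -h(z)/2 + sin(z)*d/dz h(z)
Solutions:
 h(z) = C1*(cos(z) - 1)^(1/4)/(cos(z) + 1)^(1/4)


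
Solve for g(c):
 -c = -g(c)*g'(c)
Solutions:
 g(c) = -sqrt(C1 + c^2)
 g(c) = sqrt(C1 + c^2)


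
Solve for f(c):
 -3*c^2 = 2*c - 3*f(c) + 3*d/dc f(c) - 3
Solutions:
 f(c) = C1*exp(c) + c^2 + 8*c/3 + 5/3


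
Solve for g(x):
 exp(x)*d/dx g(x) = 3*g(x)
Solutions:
 g(x) = C1*exp(-3*exp(-x))


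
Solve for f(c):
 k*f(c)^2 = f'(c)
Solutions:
 f(c) = -1/(C1 + c*k)


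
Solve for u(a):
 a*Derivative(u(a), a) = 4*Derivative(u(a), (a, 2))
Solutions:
 u(a) = C1 + C2*erfi(sqrt(2)*a/4)


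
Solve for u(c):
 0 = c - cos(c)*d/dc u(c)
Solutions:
 u(c) = C1 + Integral(c/cos(c), c)


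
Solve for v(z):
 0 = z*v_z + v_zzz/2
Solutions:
 v(z) = C1 + Integral(C2*airyai(-2^(1/3)*z) + C3*airybi(-2^(1/3)*z), z)


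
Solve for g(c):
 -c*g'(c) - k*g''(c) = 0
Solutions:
 g(c) = C1 + C2*sqrt(k)*erf(sqrt(2)*c*sqrt(1/k)/2)


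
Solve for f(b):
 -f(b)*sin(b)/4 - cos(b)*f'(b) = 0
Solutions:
 f(b) = C1*cos(b)^(1/4)


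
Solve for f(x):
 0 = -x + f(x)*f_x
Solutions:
 f(x) = -sqrt(C1 + x^2)
 f(x) = sqrt(C1 + x^2)


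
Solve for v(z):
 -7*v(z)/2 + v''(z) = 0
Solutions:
 v(z) = C1*exp(-sqrt(14)*z/2) + C2*exp(sqrt(14)*z/2)


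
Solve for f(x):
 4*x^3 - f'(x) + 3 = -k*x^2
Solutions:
 f(x) = C1 + k*x^3/3 + x^4 + 3*x


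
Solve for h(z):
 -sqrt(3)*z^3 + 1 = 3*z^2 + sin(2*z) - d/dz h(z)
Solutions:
 h(z) = C1 + sqrt(3)*z^4/4 + z^3 - z - cos(2*z)/2


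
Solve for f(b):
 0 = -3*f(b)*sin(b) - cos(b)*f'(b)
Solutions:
 f(b) = C1*cos(b)^3


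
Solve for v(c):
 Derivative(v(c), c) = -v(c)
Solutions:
 v(c) = C1*exp(-c)


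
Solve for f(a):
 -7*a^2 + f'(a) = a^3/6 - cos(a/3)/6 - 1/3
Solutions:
 f(a) = C1 + a^4/24 + 7*a^3/3 - a/3 - sin(a/3)/2


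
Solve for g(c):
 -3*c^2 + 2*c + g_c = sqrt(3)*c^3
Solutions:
 g(c) = C1 + sqrt(3)*c^4/4 + c^3 - c^2


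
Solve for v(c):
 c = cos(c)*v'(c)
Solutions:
 v(c) = C1 + Integral(c/cos(c), c)


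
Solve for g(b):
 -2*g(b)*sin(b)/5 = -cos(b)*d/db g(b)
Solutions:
 g(b) = C1/cos(b)^(2/5)


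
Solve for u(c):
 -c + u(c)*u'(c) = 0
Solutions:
 u(c) = -sqrt(C1 + c^2)
 u(c) = sqrt(C1 + c^2)


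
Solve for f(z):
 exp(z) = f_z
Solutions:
 f(z) = C1 + exp(z)


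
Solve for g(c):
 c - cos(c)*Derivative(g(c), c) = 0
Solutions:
 g(c) = C1 + Integral(c/cos(c), c)


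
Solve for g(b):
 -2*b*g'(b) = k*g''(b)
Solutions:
 g(b) = C1 + C2*sqrt(k)*erf(b*sqrt(1/k))


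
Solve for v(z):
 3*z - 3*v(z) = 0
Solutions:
 v(z) = z


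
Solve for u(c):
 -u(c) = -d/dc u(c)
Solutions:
 u(c) = C1*exp(c)


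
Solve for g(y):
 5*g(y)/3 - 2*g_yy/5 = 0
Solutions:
 g(y) = C1*exp(-5*sqrt(6)*y/6) + C2*exp(5*sqrt(6)*y/6)


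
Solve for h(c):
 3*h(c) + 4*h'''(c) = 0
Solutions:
 h(c) = C3*exp(-6^(1/3)*c/2) + (C1*sin(2^(1/3)*3^(5/6)*c/4) + C2*cos(2^(1/3)*3^(5/6)*c/4))*exp(6^(1/3)*c/4)


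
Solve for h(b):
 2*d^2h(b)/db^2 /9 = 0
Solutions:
 h(b) = C1 + C2*b


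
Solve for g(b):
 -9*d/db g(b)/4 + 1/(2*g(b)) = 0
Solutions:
 g(b) = -sqrt(C1 + 4*b)/3
 g(b) = sqrt(C1 + 4*b)/3


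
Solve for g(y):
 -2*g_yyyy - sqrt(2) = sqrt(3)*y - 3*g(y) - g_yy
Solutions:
 g(y) = C1*exp(-sqrt(6)*y/2) + C2*exp(sqrt(6)*y/2) + C3*sin(y) + C4*cos(y) + sqrt(3)*y/3 + sqrt(2)/3


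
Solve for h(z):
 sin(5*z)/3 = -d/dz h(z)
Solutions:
 h(z) = C1 + cos(5*z)/15


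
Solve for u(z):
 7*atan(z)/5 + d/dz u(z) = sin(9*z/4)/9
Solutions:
 u(z) = C1 - 7*z*atan(z)/5 + 7*log(z^2 + 1)/10 - 4*cos(9*z/4)/81


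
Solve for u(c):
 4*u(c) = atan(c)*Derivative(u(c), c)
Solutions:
 u(c) = C1*exp(4*Integral(1/atan(c), c))


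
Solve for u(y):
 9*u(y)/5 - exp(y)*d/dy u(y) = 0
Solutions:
 u(y) = C1*exp(-9*exp(-y)/5)


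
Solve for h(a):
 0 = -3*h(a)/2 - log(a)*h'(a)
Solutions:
 h(a) = C1*exp(-3*li(a)/2)


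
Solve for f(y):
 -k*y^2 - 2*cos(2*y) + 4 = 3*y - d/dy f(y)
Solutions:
 f(y) = C1 + k*y^3/3 + 3*y^2/2 - 4*y + sin(2*y)


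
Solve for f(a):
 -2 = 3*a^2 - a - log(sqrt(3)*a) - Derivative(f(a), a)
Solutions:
 f(a) = C1 + a^3 - a^2/2 - a*log(a) - a*log(3)/2 + 3*a


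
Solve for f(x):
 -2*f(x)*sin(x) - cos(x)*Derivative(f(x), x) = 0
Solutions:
 f(x) = C1*cos(x)^2


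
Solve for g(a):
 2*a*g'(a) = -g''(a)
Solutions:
 g(a) = C1 + C2*erf(a)


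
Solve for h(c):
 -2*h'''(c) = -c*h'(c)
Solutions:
 h(c) = C1 + Integral(C2*airyai(2^(2/3)*c/2) + C3*airybi(2^(2/3)*c/2), c)


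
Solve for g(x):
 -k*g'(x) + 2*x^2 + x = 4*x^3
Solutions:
 g(x) = C1 - x^4/k + 2*x^3/(3*k) + x^2/(2*k)


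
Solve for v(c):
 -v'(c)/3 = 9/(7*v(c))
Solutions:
 v(c) = -sqrt(C1 - 378*c)/7
 v(c) = sqrt(C1 - 378*c)/7


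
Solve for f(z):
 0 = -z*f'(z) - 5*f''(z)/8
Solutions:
 f(z) = C1 + C2*erf(2*sqrt(5)*z/5)


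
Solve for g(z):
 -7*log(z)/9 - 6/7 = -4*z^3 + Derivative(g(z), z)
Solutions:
 g(z) = C1 + z^4 - 7*z*log(z)/9 - 5*z/63


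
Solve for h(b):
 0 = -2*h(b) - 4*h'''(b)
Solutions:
 h(b) = C3*exp(-2^(2/3)*b/2) + (C1*sin(2^(2/3)*sqrt(3)*b/4) + C2*cos(2^(2/3)*sqrt(3)*b/4))*exp(2^(2/3)*b/4)


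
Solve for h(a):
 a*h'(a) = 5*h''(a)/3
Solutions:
 h(a) = C1 + C2*erfi(sqrt(30)*a/10)


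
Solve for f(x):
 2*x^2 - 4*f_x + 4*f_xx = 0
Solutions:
 f(x) = C1 + C2*exp(x) + x^3/6 + x^2/2 + x


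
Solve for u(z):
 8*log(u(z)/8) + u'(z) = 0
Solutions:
 -Integral(1/(-log(_y) + 3*log(2)), (_y, u(z)))/8 = C1 - z


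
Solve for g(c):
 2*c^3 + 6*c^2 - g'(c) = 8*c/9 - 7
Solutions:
 g(c) = C1 + c^4/2 + 2*c^3 - 4*c^2/9 + 7*c


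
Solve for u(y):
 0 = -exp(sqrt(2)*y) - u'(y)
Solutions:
 u(y) = C1 - sqrt(2)*exp(sqrt(2)*y)/2


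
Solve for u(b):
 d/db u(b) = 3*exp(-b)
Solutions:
 u(b) = C1 - 3*exp(-b)


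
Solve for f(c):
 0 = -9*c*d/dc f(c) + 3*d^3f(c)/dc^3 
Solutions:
 f(c) = C1 + Integral(C2*airyai(3^(1/3)*c) + C3*airybi(3^(1/3)*c), c)


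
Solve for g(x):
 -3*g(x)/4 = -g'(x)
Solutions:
 g(x) = C1*exp(3*x/4)


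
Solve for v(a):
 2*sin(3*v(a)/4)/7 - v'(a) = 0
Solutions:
 -2*a/7 + 2*log(cos(3*v(a)/4) - 1)/3 - 2*log(cos(3*v(a)/4) + 1)/3 = C1


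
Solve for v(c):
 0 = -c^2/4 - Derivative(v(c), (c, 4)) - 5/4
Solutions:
 v(c) = C1 + C2*c + C3*c^2 + C4*c^3 - c^6/1440 - 5*c^4/96


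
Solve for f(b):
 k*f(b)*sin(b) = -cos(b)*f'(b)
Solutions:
 f(b) = C1*exp(k*log(cos(b)))


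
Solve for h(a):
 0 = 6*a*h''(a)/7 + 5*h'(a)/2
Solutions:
 h(a) = C1 + C2/a^(23/12)


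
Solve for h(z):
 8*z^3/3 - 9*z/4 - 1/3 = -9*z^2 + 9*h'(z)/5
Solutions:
 h(z) = C1 + 10*z^4/27 + 5*z^3/3 - 5*z^2/8 - 5*z/27


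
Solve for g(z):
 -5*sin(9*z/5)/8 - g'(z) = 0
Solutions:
 g(z) = C1 + 25*cos(9*z/5)/72


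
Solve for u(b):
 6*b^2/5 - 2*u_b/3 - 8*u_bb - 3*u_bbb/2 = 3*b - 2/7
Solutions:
 u(b) = C1 + C2*exp(2*b*(-4 + sqrt(15))/3) + C3*exp(-2*b*(sqrt(15) + 4)/3) + 3*b^3/5 - 477*b^2/20 + 39531*b/70


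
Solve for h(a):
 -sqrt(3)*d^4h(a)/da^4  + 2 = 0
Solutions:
 h(a) = C1 + C2*a + C3*a^2 + C4*a^3 + sqrt(3)*a^4/36


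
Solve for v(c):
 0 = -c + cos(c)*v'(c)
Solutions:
 v(c) = C1 + Integral(c/cos(c), c)


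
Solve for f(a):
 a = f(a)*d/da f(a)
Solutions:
 f(a) = -sqrt(C1 + a^2)
 f(a) = sqrt(C1 + a^2)


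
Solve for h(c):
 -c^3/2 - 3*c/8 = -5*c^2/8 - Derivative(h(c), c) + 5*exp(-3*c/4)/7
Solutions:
 h(c) = C1 + c^4/8 - 5*c^3/24 + 3*c^2/16 - 20*exp(-3*c/4)/21


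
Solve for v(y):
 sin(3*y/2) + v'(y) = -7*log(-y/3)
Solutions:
 v(y) = C1 - 7*y*log(-y) + 7*y + 7*y*log(3) + 2*cos(3*y/2)/3


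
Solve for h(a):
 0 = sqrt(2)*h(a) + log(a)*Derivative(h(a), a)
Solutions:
 h(a) = C1*exp(-sqrt(2)*li(a))


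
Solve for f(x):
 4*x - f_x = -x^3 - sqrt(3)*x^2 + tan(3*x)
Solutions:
 f(x) = C1 + x^4/4 + sqrt(3)*x^3/3 + 2*x^2 + log(cos(3*x))/3


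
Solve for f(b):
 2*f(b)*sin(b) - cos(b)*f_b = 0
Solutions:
 f(b) = C1/cos(b)^2


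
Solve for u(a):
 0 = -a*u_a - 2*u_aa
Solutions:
 u(a) = C1 + C2*erf(a/2)


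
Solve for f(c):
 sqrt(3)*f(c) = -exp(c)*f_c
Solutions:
 f(c) = C1*exp(sqrt(3)*exp(-c))


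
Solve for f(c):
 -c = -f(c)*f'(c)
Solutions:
 f(c) = -sqrt(C1 + c^2)
 f(c) = sqrt(C1 + c^2)


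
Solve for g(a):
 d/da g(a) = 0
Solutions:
 g(a) = C1


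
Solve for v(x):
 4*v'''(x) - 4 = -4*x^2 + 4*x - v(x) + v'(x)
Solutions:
 v(x) = C1*exp(3^(1/3)*x*(3^(1/3)/(sqrt(78) + 9)^(1/3) + (sqrt(78) + 9)^(1/3))/12)*sin(3^(1/6)*x*(-3^(2/3)*(sqrt(78) + 9)^(1/3) + 3/(sqrt(78) + 9)^(1/3))/12) + C2*exp(3^(1/3)*x*(3^(1/3)/(sqrt(78) + 9)^(1/3) + (sqrt(78) + 9)^(1/3))/12)*cos(3^(1/6)*x*(-3^(2/3)*(sqrt(78) + 9)^(1/3) + 3/(sqrt(78) + 9)^(1/3))/12) + C3*exp(-3^(1/3)*x*(3^(1/3)/(sqrt(78) + 9)^(1/3) + (sqrt(78) + 9)^(1/3))/6) - 4*x^2 - 4*x


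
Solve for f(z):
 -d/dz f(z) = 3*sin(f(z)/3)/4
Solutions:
 3*z/4 + 3*log(cos(f(z)/3) - 1)/2 - 3*log(cos(f(z)/3) + 1)/2 = C1


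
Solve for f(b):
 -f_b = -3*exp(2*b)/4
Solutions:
 f(b) = C1 + 3*exp(2*b)/8


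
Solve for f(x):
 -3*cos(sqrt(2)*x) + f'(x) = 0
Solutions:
 f(x) = C1 + 3*sqrt(2)*sin(sqrt(2)*x)/2


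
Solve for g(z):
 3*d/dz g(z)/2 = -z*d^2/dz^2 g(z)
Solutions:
 g(z) = C1 + C2/sqrt(z)


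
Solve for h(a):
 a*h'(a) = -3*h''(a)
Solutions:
 h(a) = C1 + C2*erf(sqrt(6)*a/6)


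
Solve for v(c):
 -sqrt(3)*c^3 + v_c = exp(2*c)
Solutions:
 v(c) = C1 + sqrt(3)*c^4/4 + exp(2*c)/2


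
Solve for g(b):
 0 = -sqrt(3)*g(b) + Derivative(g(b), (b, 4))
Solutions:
 g(b) = C1*exp(-3^(1/8)*b) + C2*exp(3^(1/8)*b) + C3*sin(3^(1/8)*b) + C4*cos(3^(1/8)*b)


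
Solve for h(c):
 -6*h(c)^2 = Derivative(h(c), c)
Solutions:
 h(c) = 1/(C1 + 6*c)


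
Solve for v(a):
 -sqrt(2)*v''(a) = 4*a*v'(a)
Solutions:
 v(a) = C1 + C2*erf(2^(1/4)*a)


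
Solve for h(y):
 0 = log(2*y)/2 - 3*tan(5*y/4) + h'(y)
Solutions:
 h(y) = C1 - y*log(y)/2 - y*log(2)/2 + y/2 - 12*log(cos(5*y/4))/5


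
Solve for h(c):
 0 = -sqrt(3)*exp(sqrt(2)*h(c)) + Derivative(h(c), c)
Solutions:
 h(c) = sqrt(2)*(2*log(-1/(C1 + sqrt(3)*c)) - log(2))/4


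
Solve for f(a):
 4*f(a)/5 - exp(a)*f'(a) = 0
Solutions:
 f(a) = C1*exp(-4*exp(-a)/5)


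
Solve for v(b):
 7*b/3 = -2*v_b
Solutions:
 v(b) = C1 - 7*b^2/12


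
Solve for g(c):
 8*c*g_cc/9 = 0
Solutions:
 g(c) = C1 + C2*c


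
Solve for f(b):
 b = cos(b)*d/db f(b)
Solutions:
 f(b) = C1 + Integral(b/cos(b), b)


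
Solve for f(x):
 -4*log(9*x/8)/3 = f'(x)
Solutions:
 f(x) = C1 - 4*x*log(x)/3 - 8*x*log(3)/3 + 4*x/3 + 4*x*log(2)


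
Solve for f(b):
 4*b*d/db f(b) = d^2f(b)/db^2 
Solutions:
 f(b) = C1 + C2*erfi(sqrt(2)*b)


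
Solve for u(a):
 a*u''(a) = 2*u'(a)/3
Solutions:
 u(a) = C1 + C2*a^(5/3)


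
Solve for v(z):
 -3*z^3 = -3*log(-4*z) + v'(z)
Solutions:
 v(z) = C1 - 3*z^4/4 + 3*z*log(-z) + 3*z*(-1 + 2*log(2))


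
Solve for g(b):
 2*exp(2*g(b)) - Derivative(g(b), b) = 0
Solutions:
 g(b) = log(-sqrt(-1/(C1 + 2*b))) - log(2)/2
 g(b) = log(-1/(C1 + 2*b))/2 - log(2)/2


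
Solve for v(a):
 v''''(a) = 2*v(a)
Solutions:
 v(a) = C1*exp(-2^(1/4)*a) + C2*exp(2^(1/4)*a) + C3*sin(2^(1/4)*a) + C4*cos(2^(1/4)*a)


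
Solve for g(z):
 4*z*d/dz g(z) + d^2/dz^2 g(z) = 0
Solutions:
 g(z) = C1 + C2*erf(sqrt(2)*z)


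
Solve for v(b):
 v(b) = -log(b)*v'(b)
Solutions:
 v(b) = C1*exp(-li(b))


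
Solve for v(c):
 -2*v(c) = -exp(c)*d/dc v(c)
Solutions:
 v(c) = C1*exp(-2*exp(-c))


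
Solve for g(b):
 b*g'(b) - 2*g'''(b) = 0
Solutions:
 g(b) = C1 + Integral(C2*airyai(2^(2/3)*b/2) + C3*airybi(2^(2/3)*b/2), b)


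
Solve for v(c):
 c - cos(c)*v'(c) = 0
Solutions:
 v(c) = C1 + Integral(c/cos(c), c)


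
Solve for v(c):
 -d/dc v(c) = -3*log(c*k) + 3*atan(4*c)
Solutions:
 v(c) = C1 + 3*c*log(c*k) - 3*c*atan(4*c) - 3*c + 3*log(16*c^2 + 1)/8


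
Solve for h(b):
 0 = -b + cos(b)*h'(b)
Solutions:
 h(b) = C1 + Integral(b/cos(b), b)


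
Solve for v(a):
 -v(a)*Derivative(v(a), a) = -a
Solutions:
 v(a) = -sqrt(C1 + a^2)
 v(a) = sqrt(C1 + a^2)


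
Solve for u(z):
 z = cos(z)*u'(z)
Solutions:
 u(z) = C1 + Integral(z/cos(z), z)


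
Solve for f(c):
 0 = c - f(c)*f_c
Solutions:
 f(c) = -sqrt(C1 + c^2)
 f(c) = sqrt(C1 + c^2)


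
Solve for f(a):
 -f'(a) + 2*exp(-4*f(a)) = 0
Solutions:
 f(a) = log(-I*(C1 + 8*a)^(1/4))
 f(a) = log(I*(C1 + 8*a)^(1/4))
 f(a) = log(-(C1 + 8*a)^(1/4))
 f(a) = log(C1 + 8*a)/4


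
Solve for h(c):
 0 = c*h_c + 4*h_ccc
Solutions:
 h(c) = C1 + Integral(C2*airyai(-2^(1/3)*c/2) + C3*airybi(-2^(1/3)*c/2), c)


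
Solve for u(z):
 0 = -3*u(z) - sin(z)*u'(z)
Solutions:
 u(z) = C1*(cos(z) + 1)^(3/2)/(cos(z) - 1)^(3/2)


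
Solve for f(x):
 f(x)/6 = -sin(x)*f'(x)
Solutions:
 f(x) = C1*(cos(x) + 1)^(1/12)/(cos(x) - 1)^(1/12)


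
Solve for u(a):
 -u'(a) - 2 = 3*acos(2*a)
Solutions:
 u(a) = C1 - 3*a*acos(2*a) - 2*a + 3*sqrt(1 - 4*a^2)/2


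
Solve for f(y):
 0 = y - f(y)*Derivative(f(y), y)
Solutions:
 f(y) = -sqrt(C1 + y^2)
 f(y) = sqrt(C1 + y^2)


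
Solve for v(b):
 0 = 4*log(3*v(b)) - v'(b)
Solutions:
 -Integral(1/(log(_y) + log(3)), (_y, v(b)))/4 = C1 - b


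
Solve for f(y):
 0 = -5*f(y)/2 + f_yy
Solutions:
 f(y) = C1*exp(-sqrt(10)*y/2) + C2*exp(sqrt(10)*y/2)


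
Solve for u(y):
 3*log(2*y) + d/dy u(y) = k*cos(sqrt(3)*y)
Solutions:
 u(y) = C1 + sqrt(3)*k*sin(sqrt(3)*y)/3 - 3*y*log(y) - 3*y*log(2) + 3*y


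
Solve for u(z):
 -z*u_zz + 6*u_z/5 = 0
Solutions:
 u(z) = C1 + C2*z^(11/5)


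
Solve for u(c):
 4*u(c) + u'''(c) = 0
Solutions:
 u(c) = C3*exp(-2^(2/3)*c) + (C1*sin(2^(2/3)*sqrt(3)*c/2) + C2*cos(2^(2/3)*sqrt(3)*c/2))*exp(2^(2/3)*c/2)


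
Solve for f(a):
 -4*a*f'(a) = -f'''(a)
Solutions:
 f(a) = C1 + Integral(C2*airyai(2^(2/3)*a) + C3*airybi(2^(2/3)*a), a)


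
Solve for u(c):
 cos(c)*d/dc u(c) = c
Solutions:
 u(c) = C1 + Integral(c/cos(c), c)


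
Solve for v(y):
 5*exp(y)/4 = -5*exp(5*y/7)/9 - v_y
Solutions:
 v(y) = C1 - 7*exp(5*y/7)/9 - 5*exp(y)/4


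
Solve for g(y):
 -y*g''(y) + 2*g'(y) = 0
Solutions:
 g(y) = C1 + C2*y^3


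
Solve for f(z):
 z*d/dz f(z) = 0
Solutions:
 f(z) = C1


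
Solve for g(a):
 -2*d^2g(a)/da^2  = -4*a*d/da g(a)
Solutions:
 g(a) = C1 + C2*erfi(a)


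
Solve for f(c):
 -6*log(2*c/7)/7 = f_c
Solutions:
 f(c) = C1 - 6*c*log(c)/7 - 6*c*log(2)/7 + 6*c/7 + 6*c*log(7)/7


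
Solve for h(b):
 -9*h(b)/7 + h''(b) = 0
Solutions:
 h(b) = C1*exp(-3*sqrt(7)*b/7) + C2*exp(3*sqrt(7)*b/7)


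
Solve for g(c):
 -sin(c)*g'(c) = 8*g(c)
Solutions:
 g(c) = C1*(cos(c)^4 + 4*cos(c)^3 + 6*cos(c)^2 + 4*cos(c) + 1)/(cos(c)^4 - 4*cos(c)^3 + 6*cos(c)^2 - 4*cos(c) + 1)


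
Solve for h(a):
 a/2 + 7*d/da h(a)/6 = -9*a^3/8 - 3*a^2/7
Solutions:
 h(a) = C1 - 27*a^4/112 - 6*a^3/49 - 3*a^2/14


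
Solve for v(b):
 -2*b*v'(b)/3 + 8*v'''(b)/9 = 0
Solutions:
 v(b) = C1 + Integral(C2*airyai(6^(1/3)*b/2) + C3*airybi(6^(1/3)*b/2), b)


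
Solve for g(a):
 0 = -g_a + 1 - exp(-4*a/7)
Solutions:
 g(a) = C1 + a + 7*exp(-4*a/7)/4


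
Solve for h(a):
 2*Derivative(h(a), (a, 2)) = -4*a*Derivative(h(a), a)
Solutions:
 h(a) = C1 + C2*erf(a)


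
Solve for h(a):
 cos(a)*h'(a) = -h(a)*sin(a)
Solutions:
 h(a) = C1*cos(a)


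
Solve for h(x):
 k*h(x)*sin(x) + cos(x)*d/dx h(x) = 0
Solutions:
 h(x) = C1*exp(k*log(cos(x)))


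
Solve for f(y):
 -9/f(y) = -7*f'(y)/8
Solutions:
 f(y) = -sqrt(C1 + 1008*y)/7
 f(y) = sqrt(C1 + 1008*y)/7


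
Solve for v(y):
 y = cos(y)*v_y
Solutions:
 v(y) = C1 + Integral(y/cos(y), y)


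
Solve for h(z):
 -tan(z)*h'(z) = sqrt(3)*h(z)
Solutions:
 h(z) = C1/sin(z)^(sqrt(3))


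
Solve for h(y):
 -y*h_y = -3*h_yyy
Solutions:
 h(y) = C1 + Integral(C2*airyai(3^(2/3)*y/3) + C3*airybi(3^(2/3)*y/3), y)


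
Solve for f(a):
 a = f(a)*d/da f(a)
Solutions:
 f(a) = -sqrt(C1 + a^2)
 f(a) = sqrt(C1 + a^2)


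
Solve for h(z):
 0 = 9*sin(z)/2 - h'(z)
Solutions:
 h(z) = C1 - 9*cos(z)/2


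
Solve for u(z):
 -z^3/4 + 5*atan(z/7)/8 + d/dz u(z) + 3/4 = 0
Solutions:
 u(z) = C1 + z^4/16 - 5*z*atan(z/7)/8 - 3*z/4 + 35*log(z^2 + 49)/16


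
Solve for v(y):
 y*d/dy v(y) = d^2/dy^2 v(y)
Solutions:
 v(y) = C1 + C2*erfi(sqrt(2)*y/2)


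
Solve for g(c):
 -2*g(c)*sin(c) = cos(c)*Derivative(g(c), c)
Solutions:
 g(c) = C1*cos(c)^2


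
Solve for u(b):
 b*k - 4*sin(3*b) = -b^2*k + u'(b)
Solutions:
 u(b) = C1 + b^3*k/3 + b^2*k/2 + 4*cos(3*b)/3


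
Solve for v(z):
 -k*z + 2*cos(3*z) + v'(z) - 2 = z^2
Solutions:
 v(z) = C1 + k*z^2/2 + z^3/3 + 2*z - 2*sin(3*z)/3


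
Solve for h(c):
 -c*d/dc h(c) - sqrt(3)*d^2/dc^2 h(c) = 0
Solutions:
 h(c) = C1 + C2*erf(sqrt(2)*3^(3/4)*c/6)


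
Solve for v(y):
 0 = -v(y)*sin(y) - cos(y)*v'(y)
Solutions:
 v(y) = C1*cos(y)


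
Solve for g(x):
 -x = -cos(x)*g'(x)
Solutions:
 g(x) = C1 + Integral(x/cos(x), x)


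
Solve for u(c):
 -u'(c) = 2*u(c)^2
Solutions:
 u(c) = 1/(C1 + 2*c)


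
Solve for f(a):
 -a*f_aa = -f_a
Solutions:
 f(a) = C1 + C2*a^2


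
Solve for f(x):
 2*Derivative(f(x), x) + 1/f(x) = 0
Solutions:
 f(x) = -sqrt(C1 - x)
 f(x) = sqrt(C1 - x)


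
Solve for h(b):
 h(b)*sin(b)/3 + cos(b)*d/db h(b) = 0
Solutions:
 h(b) = C1*cos(b)^(1/3)


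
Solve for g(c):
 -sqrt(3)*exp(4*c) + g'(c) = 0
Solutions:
 g(c) = C1 + sqrt(3)*exp(4*c)/4


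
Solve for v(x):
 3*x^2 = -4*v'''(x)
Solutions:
 v(x) = C1 + C2*x + C3*x^2 - x^5/80


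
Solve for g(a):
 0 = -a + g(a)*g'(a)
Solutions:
 g(a) = -sqrt(C1 + a^2)
 g(a) = sqrt(C1 + a^2)


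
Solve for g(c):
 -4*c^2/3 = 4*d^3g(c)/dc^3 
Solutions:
 g(c) = C1 + C2*c + C3*c^2 - c^5/180


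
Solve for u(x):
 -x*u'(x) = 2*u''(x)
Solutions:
 u(x) = C1 + C2*erf(x/2)


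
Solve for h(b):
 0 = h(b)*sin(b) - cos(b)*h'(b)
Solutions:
 h(b) = C1/cos(b)


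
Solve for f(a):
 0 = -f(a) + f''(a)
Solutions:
 f(a) = C1*exp(-a) + C2*exp(a)


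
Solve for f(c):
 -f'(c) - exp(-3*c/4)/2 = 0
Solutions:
 f(c) = C1 + 2*exp(-3*c/4)/3


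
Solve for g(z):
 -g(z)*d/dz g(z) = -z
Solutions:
 g(z) = -sqrt(C1 + z^2)
 g(z) = sqrt(C1 + z^2)


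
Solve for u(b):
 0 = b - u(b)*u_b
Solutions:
 u(b) = -sqrt(C1 + b^2)
 u(b) = sqrt(C1 + b^2)


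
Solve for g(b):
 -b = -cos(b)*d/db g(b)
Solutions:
 g(b) = C1 + Integral(b/cos(b), b)


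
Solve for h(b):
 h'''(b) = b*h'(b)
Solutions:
 h(b) = C1 + Integral(C2*airyai(b) + C3*airybi(b), b)


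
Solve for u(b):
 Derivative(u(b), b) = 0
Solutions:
 u(b) = C1


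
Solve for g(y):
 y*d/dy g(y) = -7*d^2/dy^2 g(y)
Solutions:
 g(y) = C1 + C2*erf(sqrt(14)*y/14)


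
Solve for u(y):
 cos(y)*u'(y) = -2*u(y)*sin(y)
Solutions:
 u(y) = C1*cos(y)^2


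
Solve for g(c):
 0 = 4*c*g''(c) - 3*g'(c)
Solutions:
 g(c) = C1 + C2*c^(7/4)


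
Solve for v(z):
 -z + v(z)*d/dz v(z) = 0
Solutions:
 v(z) = -sqrt(C1 + z^2)
 v(z) = sqrt(C1 + z^2)


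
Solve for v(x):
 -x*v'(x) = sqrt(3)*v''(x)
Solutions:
 v(x) = C1 + C2*erf(sqrt(2)*3^(3/4)*x/6)


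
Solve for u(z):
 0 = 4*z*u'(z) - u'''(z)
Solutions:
 u(z) = C1 + Integral(C2*airyai(2^(2/3)*z) + C3*airybi(2^(2/3)*z), z)


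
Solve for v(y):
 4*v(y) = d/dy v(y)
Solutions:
 v(y) = C1*exp(4*y)


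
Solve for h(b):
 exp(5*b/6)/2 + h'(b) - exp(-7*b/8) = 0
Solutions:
 h(b) = C1 - 3*exp(5*b/6)/5 - 8*exp(-7*b/8)/7


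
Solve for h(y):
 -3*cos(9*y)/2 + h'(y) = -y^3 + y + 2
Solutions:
 h(y) = C1 - y^4/4 + y^2/2 + 2*y + sin(9*y)/6


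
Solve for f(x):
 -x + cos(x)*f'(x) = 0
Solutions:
 f(x) = C1 + Integral(x/cos(x), x)


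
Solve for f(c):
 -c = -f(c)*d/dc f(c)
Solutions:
 f(c) = -sqrt(C1 + c^2)
 f(c) = sqrt(C1 + c^2)


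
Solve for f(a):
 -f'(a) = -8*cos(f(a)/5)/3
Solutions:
 -8*a/3 - 5*log(sin(f(a)/5) - 1)/2 + 5*log(sin(f(a)/5) + 1)/2 = C1


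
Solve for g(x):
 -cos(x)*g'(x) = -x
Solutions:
 g(x) = C1 + Integral(x/cos(x), x)


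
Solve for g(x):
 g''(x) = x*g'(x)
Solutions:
 g(x) = C1 + C2*erfi(sqrt(2)*x/2)


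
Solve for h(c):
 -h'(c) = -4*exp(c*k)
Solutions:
 h(c) = C1 + 4*exp(c*k)/k


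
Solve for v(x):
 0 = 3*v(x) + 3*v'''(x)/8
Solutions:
 v(x) = C3*exp(-2*x) + (C1*sin(sqrt(3)*x) + C2*cos(sqrt(3)*x))*exp(x)


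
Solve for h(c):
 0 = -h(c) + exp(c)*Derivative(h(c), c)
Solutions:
 h(c) = C1*exp(-exp(-c))


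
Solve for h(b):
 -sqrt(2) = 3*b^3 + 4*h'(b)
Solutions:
 h(b) = C1 - 3*b^4/16 - sqrt(2)*b/4


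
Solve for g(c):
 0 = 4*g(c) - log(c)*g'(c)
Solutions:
 g(c) = C1*exp(4*li(c))


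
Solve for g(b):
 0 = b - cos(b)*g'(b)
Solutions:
 g(b) = C1 + Integral(b/cos(b), b)


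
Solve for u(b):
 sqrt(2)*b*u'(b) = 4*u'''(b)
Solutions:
 u(b) = C1 + Integral(C2*airyai(sqrt(2)*b/2) + C3*airybi(sqrt(2)*b/2), b)


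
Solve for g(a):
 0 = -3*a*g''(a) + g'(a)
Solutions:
 g(a) = C1 + C2*a^(4/3)


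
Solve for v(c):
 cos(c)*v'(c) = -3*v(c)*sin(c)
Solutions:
 v(c) = C1*cos(c)^3


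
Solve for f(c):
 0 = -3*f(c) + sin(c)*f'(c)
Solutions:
 f(c) = C1*(cos(c) - 1)^(3/2)/(cos(c) + 1)^(3/2)


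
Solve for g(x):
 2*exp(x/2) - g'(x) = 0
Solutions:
 g(x) = C1 + 4*exp(x/2)


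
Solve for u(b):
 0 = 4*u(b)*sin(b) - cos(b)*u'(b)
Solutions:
 u(b) = C1/cos(b)^4


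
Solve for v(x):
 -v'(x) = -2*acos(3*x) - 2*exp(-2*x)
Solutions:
 v(x) = C1 + 2*x*acos(3*x) - 2*sqrt(1 - 9*x^2)/3 - exp(-2*x)


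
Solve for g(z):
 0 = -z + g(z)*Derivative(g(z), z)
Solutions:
 g(z) = -sqrt(C1 + z^2)
 g(z) = sqrt(C1 + z^2)


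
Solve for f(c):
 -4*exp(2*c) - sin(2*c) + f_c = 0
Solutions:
 f(c) = C1 + 2*exp(2*c) - cos(2*c)/2


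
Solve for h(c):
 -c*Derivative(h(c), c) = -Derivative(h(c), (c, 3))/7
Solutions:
 h(c) = C1 + Integral(C2*airyai(7^(1/3)*c) + C3*airybi(7^(1/3)*c), c)


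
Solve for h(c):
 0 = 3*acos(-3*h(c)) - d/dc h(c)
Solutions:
 Integral(1/acos(-3*_y), (_y, h(c))) = C1 + 3*c


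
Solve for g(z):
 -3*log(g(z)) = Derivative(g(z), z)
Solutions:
 li(g(z)) = C1 - 3*z


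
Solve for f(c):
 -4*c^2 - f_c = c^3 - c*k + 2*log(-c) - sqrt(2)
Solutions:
 f(c) = C1 - c^4/4 - 4*c^3/3 + c^2*k/2 - 2*c*log(-c) + c*(sqrt(2) + 2)


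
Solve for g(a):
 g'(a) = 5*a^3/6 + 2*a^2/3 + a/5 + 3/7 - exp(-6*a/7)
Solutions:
 g(a) = C1 + 5*a^4/24 + 2*a^3/9 + a^2/10 + 3*a/7 + 7*exp(-6*a/7)/6


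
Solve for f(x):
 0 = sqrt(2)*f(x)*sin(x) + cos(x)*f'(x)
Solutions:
 f(x) = C1*cos(x)^(sqrt(2))


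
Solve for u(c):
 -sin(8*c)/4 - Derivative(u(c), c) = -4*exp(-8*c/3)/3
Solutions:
 u(c) = C1 + cos(8*c)/32 - exp(-8*c/3)/2


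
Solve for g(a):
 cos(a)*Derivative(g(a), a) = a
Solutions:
 g(a) = C1 + Integral(a/cos(a), a)


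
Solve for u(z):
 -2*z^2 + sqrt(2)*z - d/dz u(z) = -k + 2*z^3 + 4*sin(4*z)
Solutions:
 u(z) = C1 + k*z - z^4/2 - 2*z^3/3 + sqrt(2)*z^2/2 + cos(4*z)


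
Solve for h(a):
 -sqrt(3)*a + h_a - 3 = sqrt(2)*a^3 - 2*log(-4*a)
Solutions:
 h(a) = C1 + sqrt(2)*a^4/4 + sqrt(3)*a^2/2 - 2*a*log(-a) + a*(5 - 4*log(2))


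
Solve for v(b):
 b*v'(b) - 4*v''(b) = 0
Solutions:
 v(b) = C1 + C2*erfi(sqrt(2)*b/4)


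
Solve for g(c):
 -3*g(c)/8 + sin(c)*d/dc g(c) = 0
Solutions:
 g(c) = C1*(cos(c) - 1)^(3/16)/(cos(c) + 1)^(3/16)


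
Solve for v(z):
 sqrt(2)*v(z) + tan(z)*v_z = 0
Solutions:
 v(z) = C1/sin(z)^(sqrt(2))


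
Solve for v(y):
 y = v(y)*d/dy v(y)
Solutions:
 v(y) = -sqrt(C1 + y^2)
 v(y) = sqrt(C1 + y^2)


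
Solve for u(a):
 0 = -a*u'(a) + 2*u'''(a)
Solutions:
 u(a) = C1 + Integral(C2*airyai(2^(2/3)*a/2) + C3*airybi(2^(2/3)*a/2), a)


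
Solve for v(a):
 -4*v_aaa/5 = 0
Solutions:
 v(a) = C1 + C2*a + C3*a^2


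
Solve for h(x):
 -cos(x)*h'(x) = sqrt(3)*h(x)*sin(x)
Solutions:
 h(x) = C1*cos(x)^(sqrt(3))


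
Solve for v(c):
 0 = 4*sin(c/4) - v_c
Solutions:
 v(c) = C1 - 16*cos(c/4)


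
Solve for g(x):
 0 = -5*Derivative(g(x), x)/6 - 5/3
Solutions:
 g(x) = C1 - 2*x


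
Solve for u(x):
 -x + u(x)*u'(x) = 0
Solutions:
 u(x) = -sqrt(C1 + x^2)
 u(x) = sqrt(C1 + x^2)


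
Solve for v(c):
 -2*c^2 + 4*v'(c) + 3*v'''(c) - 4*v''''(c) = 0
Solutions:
 v(c) = C1 + C2*exp(c*(-(8*sqrt(17) + 33)^(1/3) - 1/(8*sqrt(17) + 33)^(1/3) + 2)/8)*sin(sqrt(3)*c*(-(8*sqrt(17) + 33)^(1/3) + (8*sqrt(17) + 33)^(-1/3))/8) + C3*exp(c*(-(8*sqrt(17) + 33)^(1/3) - 1/(8*sqrt(17) + 33)^(1/3) + 2)/8)*cos(sqrt(3)*c*(-(8*sqrt(17) + 33)^(1/3) + (8*sqrt(17) + 33)^(-1/3))/8) + C4*exp(c*((8*sqrt(17) + 33)^(-1/3) + 1 + (8*sqrt(17) + 33)^(1/3))/4) + c^3/6 - 3*c/4


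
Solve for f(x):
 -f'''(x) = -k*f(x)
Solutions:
 f(x) = C1*exp(k^(1/3)*x) + C2*exp(k^(1/3)*x*(-1 + sqrt(3)*I)/2) + C3*exp(-k^(1/3)*x*(1 + sqrt(3)*I)/2)


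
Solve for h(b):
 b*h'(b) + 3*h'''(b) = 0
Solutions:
 h(b) = C1 + Integral(C2*airyai(-3^(2/3)*b/3) + C3*airybi(-3^(2/3)*b/3), b)


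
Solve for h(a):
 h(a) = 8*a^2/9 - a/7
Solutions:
 h(a) = a*(56*a - 9)/63


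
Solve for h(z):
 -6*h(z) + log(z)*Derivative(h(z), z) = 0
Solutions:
 h(z) = C1*exp(6*li(z))


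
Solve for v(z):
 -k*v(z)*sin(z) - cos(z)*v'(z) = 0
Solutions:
 v(z) = C1*exp(k*log(cos(z)))


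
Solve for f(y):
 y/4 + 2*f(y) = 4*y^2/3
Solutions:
 f(y) = y*(16*y - 3)/24


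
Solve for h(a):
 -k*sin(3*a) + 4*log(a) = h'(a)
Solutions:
 h(a) = C1 + 4*a*log(a) - 4*a + k*cos(3*a)/3


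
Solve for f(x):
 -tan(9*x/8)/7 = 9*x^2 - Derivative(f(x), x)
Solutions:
 f(x) = C1 + 3*x^3 - 8*log(cos(9*x/8))/63


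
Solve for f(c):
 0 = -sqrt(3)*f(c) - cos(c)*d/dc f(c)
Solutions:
 f(c) = C1*(sin(c) - 1)^(sqrt(3)/2)/(sin(c) + 1)^(sqrt(3)/2)


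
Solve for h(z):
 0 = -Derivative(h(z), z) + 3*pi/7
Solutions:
 h(z) = C1 + 3*pi*z/7


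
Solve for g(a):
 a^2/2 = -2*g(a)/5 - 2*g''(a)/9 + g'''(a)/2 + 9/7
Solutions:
 g(a) = C1*exp(a*(-2^(1/3)*5^(2/3)*(81*sqrt(60009) + 19843)^(1/3) - 40*2^(2/3)*5^(1/3)/(81*sqrt(60009) + 19843)^(1/3) + 40)/270)*sin(10^(1/3)*sqrt(3)*a*(-5^(1/3)*(81*sqrt(60009) + 19843)^(1/3) + 40*2^(1/3)/(81*sqrt(60009) + 19843)^(1/3))/270) + C2*exp(a*(-2^(1/3)*5^(2/3)*(81*sqrt(60009) + 19843)^(1/3) - 40*2^(2/3)*5^(1/3)/(81*sqrt(60009) + 19843)^(1/3) + 40)/270)*cos(10^(1/3)*sqrt(3)*a*(-5^(1/3)*(81*sqrt(60009) + 19843)^(1/3) + 40*2^(1/3)/(81*sqrt(60009) + 19843)^(1/3))/270) + C3*exp(a*(40*2^(2/3)*5^(1/3)/(81*sqrt(60009) + 19843)^(1/3) + 20 + 2^(1/3)*5^(2/3)*(81*sqrt(60009) + 19843)^(1/3))/135) - 5*a^2/4 + 290/63


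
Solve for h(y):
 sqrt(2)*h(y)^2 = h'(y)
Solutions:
 h(y) = -1/(C1 + sqrt(2)*y)


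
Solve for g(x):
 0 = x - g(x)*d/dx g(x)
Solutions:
 g(x) = -sqrt(C1 + x^2)
 g(x) = sqrt(C1 + x^2)


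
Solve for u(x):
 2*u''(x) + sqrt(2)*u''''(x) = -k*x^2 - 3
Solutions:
 u(x) = C1 + C2*x + C3*sin(2^(1/4)*x) + C4*cos(2^(1/4)*x) - k*x^4/24 + x^2*(sqrt(2)*k - 3)/4
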